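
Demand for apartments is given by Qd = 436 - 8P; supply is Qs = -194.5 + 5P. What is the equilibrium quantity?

Set Qd = Qs: 436 - 8P = -194.5 + 5P.
630.5 = 13P, so P* = 48.5.
Q* = 436 − 8(48.5) = 48.

Q* = 48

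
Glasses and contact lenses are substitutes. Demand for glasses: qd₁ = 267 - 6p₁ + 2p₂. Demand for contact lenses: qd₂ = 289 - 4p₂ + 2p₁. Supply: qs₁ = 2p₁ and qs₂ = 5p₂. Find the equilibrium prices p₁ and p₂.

p₁ = 2981/68, p₂ = 1423/34

Market 1: 267 - 6p₁ + 2p₂ = 2p₁ → 8p₁ - 2p₂ = 267.
Market 2: 9p₂ - 2p₁ = 289.
Eliminating p₂: 9×(1) + 2×(2) gives 68p₁ = 2981, so p₁ = 2981/68.
Back-substitute into (2): p₂ = (289 + 2×2981/68) / 9 = 1423/34.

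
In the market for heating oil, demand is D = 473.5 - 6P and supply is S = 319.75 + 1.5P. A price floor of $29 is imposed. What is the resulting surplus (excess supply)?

Surplus = 63.75

Equilibrium price would be P* = 20.5, so the floor at 29 binds.
At P = 29: D = 299.5, S = 363.25.
Surplus = 363.25 − 299.5 = 63.75.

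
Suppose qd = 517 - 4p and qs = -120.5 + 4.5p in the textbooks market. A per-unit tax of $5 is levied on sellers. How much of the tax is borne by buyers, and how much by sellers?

Pre-tax equilibrium: p* = 75, q* = 217.
Tax on sellers shifts supply to qs = -120.5 + 4.5(p − 5) = -143 + 4.5p.
517 - 4p = -143 + 4.5p gives buyer price pb = 1320/17; sellers receive ps = 1320/17 − 5 = 1235/17.
New quantity: q = 517 − 4(1320/17) = 3509/17.
Buyer burden = 1320/17 − 75 = 45/17; seller burden = 75 − 1235/17 = 40/17.

Buyers bear 45/17, sellers bear 40/17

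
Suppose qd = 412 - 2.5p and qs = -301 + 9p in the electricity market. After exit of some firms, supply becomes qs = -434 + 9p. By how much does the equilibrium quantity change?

Original equilibrium: p* = 62, q* = 257.
New equilibrium: 412 - 2.5p = -434 + 9p, so 846 = 11.5p and p' = 1692/23; q' = 412 − 2.5(1692/23) = 5246/23.
Change in quantity: 5246/23 − 257 = -665/23.

Δq = -665/23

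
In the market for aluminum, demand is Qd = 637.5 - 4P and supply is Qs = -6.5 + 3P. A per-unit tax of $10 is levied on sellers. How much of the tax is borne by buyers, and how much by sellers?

Buyers bear 30/7, sellers bear 40/7

Pre-tax equilibrium: P* = 92, Q* = 269.5.
Tax on sellers shifts supply to Qs = -6.5 + 3(P − 10) = -36.5 + 3P.
637.5 - 4P = -36.5 + 3P gives buyer price Pb = 674/7; sellers receive Ps = 674/7 − 10 = 604/7.
New quantity: Q = 637.5 − 4(674/7) = 3533/14.
Buyer burden = 674/7 − 92 = 30/7; seller burden = 92 − 604/7 = 40/7.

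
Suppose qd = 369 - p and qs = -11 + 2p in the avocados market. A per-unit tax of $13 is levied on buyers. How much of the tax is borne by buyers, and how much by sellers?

Buyers bear 26/3, sellers bear 13/3

Pre-tax equilibrium: p* = 380/3, q* = 727/3.
Tax on buyers shifts demand to qd = 369 − 1(p + 13) = 356 - p.
356 - p = -11 + 2p gives seller price ps = 367/3; buyers pay pb = 367/3 + 13 = 406/3.
New quantity: q = 369 − 1(406/3) = 701/3.
Buyer burden = 406/3 − 380/3 = 26/3; seller burden = 380/3 − 367/3 = 13/3.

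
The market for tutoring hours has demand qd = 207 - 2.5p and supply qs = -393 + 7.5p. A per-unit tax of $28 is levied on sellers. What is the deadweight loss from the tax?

Pre-tax equilibrium: p* = 60, q* = 57.
Tax on sellers shifts supply to qs = -393 + 7.5(p − 28) = -603 + 7.5p.
207 - 2.5p = -603 + 7.5p gives buyer price pb = 81; sellers receive ps = 81 − 28 = 53.
New quantity: q = 207 − 2.5(81) = 4.5.
DWL = ½ × 28 × (57 − 4.5) = 735.

Deadweight loss = 735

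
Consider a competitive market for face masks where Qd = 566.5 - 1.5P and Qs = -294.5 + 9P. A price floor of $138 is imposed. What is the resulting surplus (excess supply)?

Surplus = 588

Equilibrium price would be P* = 82, so the floor at 138 binds.
At P = 138: Qd = 359.5, Qs = 947.5.
Surplus = 947.5 − 359.5 = 588.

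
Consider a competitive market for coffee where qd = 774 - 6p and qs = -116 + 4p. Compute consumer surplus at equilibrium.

Consumer surplus = 4800

Equilibrium: 774 - 6p = -116 + 4p gives p* = 89, q* = 240.
Demand choke price (qd = 0): p = 129.
CS = ½(129 − 89)(240) = 4800.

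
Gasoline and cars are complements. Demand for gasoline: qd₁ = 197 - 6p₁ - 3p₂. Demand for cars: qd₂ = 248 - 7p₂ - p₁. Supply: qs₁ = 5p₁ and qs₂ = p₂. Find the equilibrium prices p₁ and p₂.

Market 1: 197 - 6p₁ - 3p₂ = 5p₁ → 11p₁ + 3p₂ = 197.
Market 2: 8p₂ + p₁ = 248.
Eliminating p₂: 8×(1) − 3×(2) gives 85p₁ = 832, so p₁ = 832/85.
Back-substitute into (2): p₂ = (248 − 1×832/85) / 8 = 2531/85.

p₁ = 832/85, p₂ = 2531/85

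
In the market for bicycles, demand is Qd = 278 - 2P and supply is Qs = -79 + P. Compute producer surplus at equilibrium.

Producer surplus = 800

Equilibrium: 278 - 2P = -79 + P gives P* = 119, Q* = 40.
Supply starts at P = 79 (where Qs = 0).
PS = ½(119 − 79)(40) = 800.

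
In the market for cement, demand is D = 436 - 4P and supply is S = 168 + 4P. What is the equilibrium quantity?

Q* = 302

Set D = S: 436 - 4P = 168 + 4P.
268 = 8P, so P* = 33.5.
Q* = 436 − 4(33.5) = 302.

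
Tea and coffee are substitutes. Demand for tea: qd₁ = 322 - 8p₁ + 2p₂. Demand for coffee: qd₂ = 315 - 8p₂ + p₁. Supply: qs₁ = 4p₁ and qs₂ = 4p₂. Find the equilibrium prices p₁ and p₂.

p₁ = 2247/71, p₂ = 2051/71

Market 1: 322 - 8p₁ + 2p₂ = 4p₁ → 12p₁ - 2p₂ = 322.
Market 2: 12p₂ - p₁ = 315.
Eliminating p₂: 12×(1) + 2×(2) gives 142p₁ = 4494, so p₁ = 2247/71.
Back-substitute into (2): p₂ = (315 + 1×2247/71) / 12 = 2051/71.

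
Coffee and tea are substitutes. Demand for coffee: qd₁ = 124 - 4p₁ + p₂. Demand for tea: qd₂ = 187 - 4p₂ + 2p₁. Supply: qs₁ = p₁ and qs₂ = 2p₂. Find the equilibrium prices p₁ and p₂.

Market 1: 124 - 4p₁ + p₂ = p₁ → 5p₁ - p₂ = 124.
Market 2: 6p₂ - 2p₁ = 187.
Eliminating p₂: 6×(1) + 1×(2) gives 28p₁ = 931, so p₁ = 33.25.
Back-substitute into (2): p₂ = (187 + 2×33.25) / 6 = 42.25.

p₁ = 33.25, p₂ = 42.25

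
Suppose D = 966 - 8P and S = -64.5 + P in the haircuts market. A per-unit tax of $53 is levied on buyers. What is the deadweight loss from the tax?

Deadweight loss = 11236/9

Pre-tax equilibrium: P* = 114.5, Q* = 50.
Tax on buyers shifts demand to D = 966 − 8(P + 53) = 542 - 8P.
542 - 8P = -64.5 + P gives seller price Ps = 1213/18; buyers pay Pb = 1213/18 + 53 = 2167/18.
New quantity: Q = 966 − 8(2167/18) = 26/9.
DWL = ½ × 53 × (50 − 26/9) = 11236/9.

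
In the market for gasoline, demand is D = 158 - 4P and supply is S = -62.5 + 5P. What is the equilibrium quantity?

Set D = S: 158 - 4P = -62.5 + 5P.
220.5 = 9P, so P* = 24.5.
Q* = 158 − 4(24.5) = 60.

Q* = 60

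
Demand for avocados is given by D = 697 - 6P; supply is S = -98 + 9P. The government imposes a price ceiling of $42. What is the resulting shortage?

Equilibrium price would be P* = 53, so the ceiling at 42 binds.
At P = 42: D = 697 − 6(42) = 445, S = -98 + 9(42) = 280.
Shortage = 445 − 280 = 165.

Shortage = 165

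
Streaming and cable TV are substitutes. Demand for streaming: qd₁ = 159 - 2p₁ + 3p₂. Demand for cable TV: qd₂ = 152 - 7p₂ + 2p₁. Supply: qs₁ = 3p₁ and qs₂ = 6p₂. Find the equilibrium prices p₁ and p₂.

Market 1: 159 - 2p₁ + 3p₂ = 3p₁ → 5p₁ - 3p₂ = 159.
Market 2: 13p₂ - 2p₁ = 152.
Eliminating p₂: 13×(1) + 3×(2) gives 59p₁ = 2523, so p₁ = 2523/59.
Back-substitute into (2): p₂ = (152 + 2×2523/59) / 13 = 1078/59.

p₁ = 2523/59, p₂ = 1078/59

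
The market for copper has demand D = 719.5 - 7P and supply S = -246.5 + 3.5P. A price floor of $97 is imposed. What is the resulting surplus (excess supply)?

Equilibrium price would be P* = 92, so the floor at 97 binds.
At P = 97: D = 40.5, S = 93.
Surplus = 93 − 40.5 = 52.5.

Surplus = 52.5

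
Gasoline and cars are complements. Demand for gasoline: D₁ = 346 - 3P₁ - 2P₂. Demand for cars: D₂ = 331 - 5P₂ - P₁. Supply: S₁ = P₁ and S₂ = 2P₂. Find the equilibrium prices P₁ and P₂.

Market 1: 346 - 3P₁ - 2P₂ = P₁ → 4P₁ + 2P₂ = 346.
Market 2: 7P₂ + P₁ = 331.
Eliminating P₂: 7×(1) − 2×(2) gives 26P₁ = 1760, so P₁ = 880/13.
Back-substitute into (2): P₂ = (331 − 1×880/13) / 7 = 489/13.

P₁ = 880/13, P₂ = 489/13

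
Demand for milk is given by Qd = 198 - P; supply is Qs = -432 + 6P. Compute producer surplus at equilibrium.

Producer surplus = 972

Equilibrium: 198 - P = -432 + 6P gives P* = 90, Q* = 108.
Supply starts at P = 72 (where Qs = 0).
PS = ½(90 − 72)(108) = 972.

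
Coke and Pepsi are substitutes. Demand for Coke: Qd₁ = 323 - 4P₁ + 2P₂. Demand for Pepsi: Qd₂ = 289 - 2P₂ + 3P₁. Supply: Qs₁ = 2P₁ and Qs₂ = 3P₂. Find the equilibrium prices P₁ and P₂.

Market 1: 323 - 4P₁ + 2P₂ = 2P₁ → 6P₁ - 2P₂ = 323.
Market 2: 5P₂ - 3P₁ = 289.
Eliminating P₂: 5×(1) + 2×(2) gives 24P₁ = 2193, so P₁ = 91.375.
Back-substitute into (2): P₂ = (289 + 3×91.375) / 5 = 112.625.

P₁ = 91.375, P₂ = 112.625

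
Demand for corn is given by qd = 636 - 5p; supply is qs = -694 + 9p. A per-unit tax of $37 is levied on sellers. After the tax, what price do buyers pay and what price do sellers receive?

Buyers pay 1663/14, sellers receive 1145/14

Pre-tax equilibrium: p* = 95, q* = 161.
Tax on sellers shifts supply to qs = -694 + 9(p − 37) = -1027 + 9p.
636 - 5p = -1027 + 9p gives buyer price pb = 1663/14; sellers receive ps = 1663/14 − 37 = 1145/14.
New quantity: q = 636 − 5(1663/14) = 589/14.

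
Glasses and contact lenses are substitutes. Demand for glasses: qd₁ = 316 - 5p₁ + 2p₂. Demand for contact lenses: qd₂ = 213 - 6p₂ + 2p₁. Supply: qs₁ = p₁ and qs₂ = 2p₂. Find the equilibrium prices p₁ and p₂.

p₁ = 1477/22, p₂ = 955/22

Market 1: 316 - 5p₁ + 2p₂ = p₁ → 6p₁ - 2p₂ = 316.
Market 2: 8p₂ - 2p₁ = 213.
Eliminating p₂: 8×(1) + 2×(2) gives 44p₁ = 2954, so p₁ = 1477/22.
Back-substitute into (2): p₂ = (213 + 2×1477/22) / 8 = 955/22.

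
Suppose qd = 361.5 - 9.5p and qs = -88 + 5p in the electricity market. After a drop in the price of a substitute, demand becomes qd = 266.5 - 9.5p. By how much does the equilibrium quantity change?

Original equilibrium: p* = 31, q* = 67.
New equilibrium: 266.5 - 9.5p = -88 + 5p, so 354.5 = 14.5p and p' = 709/29; q' = 266.5 − 9.5(709/29) = 993/29.
Change in quantity: 993/29 − 67 = -950/29.

Δq = -950/29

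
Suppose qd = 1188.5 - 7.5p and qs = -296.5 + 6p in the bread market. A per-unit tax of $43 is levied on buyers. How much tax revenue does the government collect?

Pre-tax equilibrium: p* = 110, q* = 363.5.
Tax on buyers shifts demand to qd = 1188.5 − 7.5(p + 43) = 866 - 7.5p.
866 - 7.5p = -296.5 + 6p gives seller price ps = 775/9; buyers pay pb = 775/9 + 43 = 1162/9.
New quantity: q = 1188.5 − 7.5(1162/9) = 1321/6.
Revenue = 43 × 1321/6 = 56803/6.

Tax revenue = 56803/6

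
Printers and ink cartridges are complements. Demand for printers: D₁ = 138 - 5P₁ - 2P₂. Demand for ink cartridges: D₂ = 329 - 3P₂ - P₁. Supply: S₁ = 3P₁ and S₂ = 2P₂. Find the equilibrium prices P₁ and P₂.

P₁ = 16/19, P₂ = 1247/19

Market 1: 138 - 5P₁ - 2P₂ = 3P₁ → 8P₁ + 2P₂ = 138.
Market 2: 5P₂ + P₁ = 329.
Eliminating P₂: 5×(1) − 2×(2) gives 38P₁ = 32, so P₁ = 16/19.
Back-substitute into (2): P₂ = (329 − 1×16/19) / 5 = 1247/19.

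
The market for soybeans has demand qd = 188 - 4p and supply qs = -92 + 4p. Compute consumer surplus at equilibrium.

Equilibrium: 188 - 4p = -92 + 4p gives p* = 35, q* = 48.
Demand choke price (qd = 0): p = 47.
CS = ½(47 − 35)(48) = 288.

Consumer surplus = 288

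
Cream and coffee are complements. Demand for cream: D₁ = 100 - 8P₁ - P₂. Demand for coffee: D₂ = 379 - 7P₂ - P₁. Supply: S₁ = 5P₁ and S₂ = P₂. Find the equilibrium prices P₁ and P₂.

Market 1: 100 - 8P₁ - P₂ = 5P₁ → 13P₁ + P₂ = 100.
Market 2: 8P₂ + P₁ = 379.
Eliminating P₂: 8×(1) − 1×(2) gives 103P₁ = 421, so P₁ = 421/103.
Back-substitute into (2): P₂ = (379 − 1×421/103) / 8 = 4827/103.

P₁ = 421/103, P₂ = 4827/103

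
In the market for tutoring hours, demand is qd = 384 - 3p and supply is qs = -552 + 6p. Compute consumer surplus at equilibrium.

Equilibrium: 384 - 3p = -552 + 6p gives p* = 104, q* = 72.
Demand choke price (qd = 0): p = 128.
CS = ½(128 − 104)(72) = 864.

Consumer surplus = 864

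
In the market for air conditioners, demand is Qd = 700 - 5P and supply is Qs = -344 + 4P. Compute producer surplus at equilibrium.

Equilibrium: 700 - 5P = -344 + 4P gives P* = 116, Q* = 120.
Supply starts at P = 86 (where Qs = 0).
PS = ½(116 − 86)(120) = 1800.

Producer surplus = 1800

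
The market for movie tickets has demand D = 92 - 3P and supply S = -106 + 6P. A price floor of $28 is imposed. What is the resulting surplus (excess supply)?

Equilibrium price would be P* = 22, so the floor at 28 binds.
At P = 28: D = 8, S = 62.
Surplus = 62 − 8 = 54.

Surplus = 54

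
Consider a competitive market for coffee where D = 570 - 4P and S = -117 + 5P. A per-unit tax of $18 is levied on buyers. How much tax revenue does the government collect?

Tax revenue = 4044

Pre-tax equilibrium: P* = 229/3, Q* = 794/3.
Tax on buyers shifts demand to D = 570 − 4(P + 18) = 498 - 4P.
498 - 4P = -117 + 5P gives seller price Ps = 205/3; buyers pay Pb = 205/3 + 18 = 259/3.
New quantity: Q = 570 − 4(259/3) = 674/3.
Revenue = 18 × 674/3 = 4044.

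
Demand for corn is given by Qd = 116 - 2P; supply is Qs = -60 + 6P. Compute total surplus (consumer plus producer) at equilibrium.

Total surplus = 1728

Equilibrium: 116 - 2P = -60 + 6P gives P* = 22, Q* = 72.
Demand choke price: P = 58; supply starts at P = 10.
CS = ½(58 − 22)(72) = 1296; PS = ½(22 − 10)(72) = 432.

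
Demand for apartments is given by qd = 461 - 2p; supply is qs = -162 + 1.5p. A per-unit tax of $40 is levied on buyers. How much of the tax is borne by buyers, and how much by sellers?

Pre-tax equilibrium: p* = 178, q* = 105.
Tax on buyers shifts demand to qd = 461 − 2(p + 40) = 381 - 2p.
381 - 2p = -162 + 1.5p gives seller price ps = 1086/7; buyers pay pb = 1086/7 + 40 = 1366/7.
New quantity: q = 461 − 2(1366/7) = 495/7.
Buyer burden = 1366/7 − 178 = 120/7; seller burden = 178 − 1086/7 = 160/7.

Buyers bear 120/7, sellers bear 160/7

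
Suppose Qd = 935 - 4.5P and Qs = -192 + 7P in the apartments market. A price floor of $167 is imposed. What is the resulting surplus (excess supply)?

Equilibrium price would be P* = 98, so the floor at 167 binds.
At P = 167: Qd = 183.5, Qs = 977.
Surplus = 977 − 183.5 = 793.5.

Surplus = 793.5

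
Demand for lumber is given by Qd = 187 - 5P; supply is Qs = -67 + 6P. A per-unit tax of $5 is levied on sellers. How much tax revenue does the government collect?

Pre-tax equilibrium: P* = 254/11, Q* = 787/11.
Tax on sellers shifts supply to Qs = -67 + 6(P − 5) = -97 + 6P.
187 - 5P = -97 + 6P gives buyer price Pb = 284/11; sellers receive Ps = 284/11 − 5 = 229/11.
New quantity: Q = 187 − 5(284/11) = 637/11.
Revenue = 5 × 637/11 = 3185/11.

Tax revenue = 3185/11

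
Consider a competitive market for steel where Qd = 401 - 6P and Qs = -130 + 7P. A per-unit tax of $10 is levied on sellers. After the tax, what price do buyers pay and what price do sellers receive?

Pre-tax equilibrium: P* = 531/13, Q* = 2027/13.
Tax on sellers shifts supply to Qs = -130 + 7(P − 10) = -200 + 7P.
401 - 6P = -200 + 7P gives buyer price Pb = 601/13; sellers receive Ps = 601/13 − 10 = 471/13.
New quantity: Q = 401 − 6(601/13) = 1607/13.

Buyers pay 601/13, sellers receive 471/13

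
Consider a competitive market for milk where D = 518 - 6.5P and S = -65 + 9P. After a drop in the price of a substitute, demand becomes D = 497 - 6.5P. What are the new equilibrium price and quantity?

P' = 1124/31, Q' = 8101/31

Original equilibrium: P* = 1166/31, Q* = 8479/31.
New equilibrium: 497 - 6.5P = -65 + 9P, so 562 = 15.5P and P' = 1124/31; Q' = 497 − 6.5(1124/31) = 8101/31.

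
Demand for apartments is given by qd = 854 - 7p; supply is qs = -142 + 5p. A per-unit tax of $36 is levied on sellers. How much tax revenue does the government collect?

Tax revenue = 6048

Pre-tax equilibrium: p* = 83, q* = 273.
Tax on sellers shifts supply to qs = -142 + 5(p − 36) = -322 + 5p.
854 - 7p = -322 + 5p gives buyer price pb = 98; sellers receive ps = 98 − 36 = 62.
New quantity: q = 854 − 7(98) = 168.
Revenue = 36 × 168 = 6048.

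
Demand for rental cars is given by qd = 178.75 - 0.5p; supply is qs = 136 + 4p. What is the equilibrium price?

Set qd = qs: 178.75 - 0.5p = 136 + 4p.
42.75 = 4.5p, so p* = 9.5.
q* = 178.75 − 0.5(9.5) = 174.

p* = 9.5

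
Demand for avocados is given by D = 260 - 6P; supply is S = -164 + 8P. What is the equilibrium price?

Set D = S: 260 - 6P = -164 + 8P.
424 = 14P, so P* = 212/7.
Q* = 260 − 6(212/7) = 548/7.

P* = 212/7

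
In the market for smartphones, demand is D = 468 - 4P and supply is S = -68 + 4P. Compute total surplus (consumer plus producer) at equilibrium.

Equilibrium: 468 - 4P = -68 + 4P gives P* = 67, Q* = 200.
Demand choke price: P = 117; supply starts at P = 17.
CS = ½(117 − 67)(200) = 5000; PS = ½(67 − 17)(200) = 5000.

Total surplus = 10000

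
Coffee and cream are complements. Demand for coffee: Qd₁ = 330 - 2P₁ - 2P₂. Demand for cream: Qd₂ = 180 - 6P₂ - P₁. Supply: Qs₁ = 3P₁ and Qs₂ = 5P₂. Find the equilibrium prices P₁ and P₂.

P₁ = 3270/53, P₂ = 570/53

Market 1: 330 - 2P₁ - 2P₂ = 3P₁ → 5P₁ + 2P₂ = 330.
Market 2: 11P₂ + P₁ = 180.
Eliminating P₂: 11×(1) − 2×(2) gives 53P₁ = 3270, so P₁ = 3270/53.
Back-substitute into (2): P₂ = (180 − 1×3270/53) / 11 = 570/53.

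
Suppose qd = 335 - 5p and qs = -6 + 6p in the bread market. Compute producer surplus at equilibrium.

Equilibrium: 335 - 5p = -6 + 6p gives p* = 31, q* = 180.
Supply starts at p = 1 (where qs = 0).
PS = ½(31 − 1)(180) = 2700.

Producer surplus = 2700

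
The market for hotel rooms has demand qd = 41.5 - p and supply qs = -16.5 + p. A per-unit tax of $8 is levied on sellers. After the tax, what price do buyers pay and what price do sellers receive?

Buyers pay $33, sellers receive $25

Pre-tax equilibrium: p* = 29, q* = 12.5.
Tax on sellers shifts supply to qs = -16.5 + 1(p − 8) = -24.5 + p.
41.5 - p = -24.5 + p gives buyer price pb = 33; sellers receive ps = 33 − 8 = 25.
New quantity: q = 41.5 − 1(33) = 8.5.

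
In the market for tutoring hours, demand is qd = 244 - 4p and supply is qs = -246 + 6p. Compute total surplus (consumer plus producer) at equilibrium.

Total surplus = 480

Equilibrium: 244 - 4p = -246 + 6p gives p* = 49, q* = 48.
Demand choke price: p = 61; supply starts at p = 41.
CS = ½(61 − 49)(48) = 288; PS = ½(49 − 41)(48) = 192.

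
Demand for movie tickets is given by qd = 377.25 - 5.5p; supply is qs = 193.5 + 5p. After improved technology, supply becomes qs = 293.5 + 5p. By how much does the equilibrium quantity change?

Δq = 1100/21

Original equilibrium: p* = 17.5, q* = 281.
New equilibrium: 377.25 - 5.5p = 293.5 + 5p, so 83.75 = 10.5p and p' = 335/42; q' = 377.25 − 5.5(335/42) = 7001/21.
Change in quantity: 7001/21 − 281 = 1100/21.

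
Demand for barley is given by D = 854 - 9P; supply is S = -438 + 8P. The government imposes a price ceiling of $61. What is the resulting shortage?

Shortage = 255

Equilibrium price would be P* = 76, so the ceiling at 61 binds.
At P = 61: D = 854 − 9(61) = 305, S = -438 + 8(61) = 50.
Shortage = 305 − 50 = 255.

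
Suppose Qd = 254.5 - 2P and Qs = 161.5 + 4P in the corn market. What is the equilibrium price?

Set Qd = Qs: 254.5 - 2P = 161.5 + 4P.
93 = 6P, so P* = 15.5.
Q* = 254.5 − 2(15.5) = 223.5.

P* = 15.5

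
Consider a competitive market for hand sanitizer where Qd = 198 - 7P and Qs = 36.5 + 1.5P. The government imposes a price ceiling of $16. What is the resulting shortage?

Shortage = 25.5

Equilibrium price would be P* = 19, so the ceiling at 16 binds.
At P = 16: Qd = 198 − 7(16) = 86, Qs = 36.5 + 1.5(16) = 60.5.
Shortage = 86 − 60.5 = 25.5.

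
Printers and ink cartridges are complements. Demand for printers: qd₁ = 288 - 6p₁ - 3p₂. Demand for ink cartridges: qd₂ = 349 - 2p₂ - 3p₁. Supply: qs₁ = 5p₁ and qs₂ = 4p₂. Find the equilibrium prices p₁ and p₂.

Market 1: 288 - 6p₁ - 3p₂ = 5p₁ → 11p₁ + 3p₂ = 288.
Market 2: 6p₂ + 3p₁ = 349.
Eliminating p₂: 6×(1) − 3×(2) gives 57p₁ = 681, so p₁ = 227/19.
Back-substitute into (2): p₂ = (349 − 3×227/19) / 6 = 2975/57.

p₁ = 227/19, p₂ = 2975/57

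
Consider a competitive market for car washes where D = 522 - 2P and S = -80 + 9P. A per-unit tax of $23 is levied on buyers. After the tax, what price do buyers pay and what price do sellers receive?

Buyers pay 809/11, sellers receive 556/11

Pre-tax equilibrium: P* = 602/11, Q* = 4538/11.
Tax on buyers shifts demand to D = 522 − 2(P + 23) = 476 - 2P.
476 - 2P = -80 + 9P gives seller price Ps = 556/11; buyers pay Pb = 556/11 + 23 = 809/11.
New quantity: Q = 522 − 2(809/11) = 4124/11.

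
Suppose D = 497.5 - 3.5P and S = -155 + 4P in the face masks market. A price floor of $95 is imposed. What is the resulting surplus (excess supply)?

Surplus = 60

Equilibrium price would be P* = 87, so the floor at 95 binds.
At P = 95: D = 165, S = 225.
Surplus = 225 − 165 = 60.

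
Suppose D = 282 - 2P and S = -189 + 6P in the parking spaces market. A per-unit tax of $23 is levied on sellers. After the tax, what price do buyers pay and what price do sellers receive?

Buyers pay $76.125, sellers receive $53.125

Pre-tax equilibrium: P* = 58.875, Q* = 164.25.
Tax on sellers shifts supply to S = -189 + 6(P − 23) = -327 + 6P.
282 - 2P = -327 + 6P gives buyer price Pb = 76.125; sellers receive Ps = 76.125 − 23 = 53.125.
New quantity: Q = 282 − 2(76.125) = 129.75.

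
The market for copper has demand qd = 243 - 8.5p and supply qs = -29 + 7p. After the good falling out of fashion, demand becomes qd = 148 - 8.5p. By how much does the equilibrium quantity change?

Original equilibrium: p* = 544/31, q* = 2909/31.
New equilibrium: 148 - 8.5p = -29 + 7p, so 177 = 15.5p and p' = 354/31; q' = 148 − 8.5(354/31) = 1579/31.
Change in quantity: 1579/31 − 2909/31 = -1330/31.

Δq = -1330/31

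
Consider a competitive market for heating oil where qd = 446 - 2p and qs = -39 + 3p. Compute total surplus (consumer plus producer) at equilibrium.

Total surplus = 26460

Equilibrium: 446 - 2p = -39 + 3p gives p* = 97, q* = 252.
Demand choke price: p = 223; supply starts at p = 13.
CS = ½(223 − 97)(252) = 15876; PS = ½(97 − 13)(252) = 10584.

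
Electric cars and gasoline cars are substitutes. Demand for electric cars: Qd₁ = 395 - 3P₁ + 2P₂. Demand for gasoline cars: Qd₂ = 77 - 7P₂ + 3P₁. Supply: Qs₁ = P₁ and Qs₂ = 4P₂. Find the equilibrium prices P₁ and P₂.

Market 1: 395 - 3P₁ + 2P₂ = P₁ → 4P₁ - 2P₂ = 395.
Market 2: 11P₂ - 3P₁ = 77.
Eliminating P₂: 11×(1) + 2×(2) gives 38P₁ = 4499, so P₁ = 4499/38.
Back-substitute into (2): P₂ = (77 + 3×4499/38) / 11 = 1493/38.

P₁ = 4499/38, P₂ = 1493/38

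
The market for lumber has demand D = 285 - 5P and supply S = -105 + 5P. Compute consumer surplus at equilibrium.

Equilibrium: 285 - 5P = -105 + 5P gives P* = 39, Q* = 90.
Demand choke price (D = 0): P = 57.
CS = ½(57 − 39)(90) = 810.

Consumer surplus = 810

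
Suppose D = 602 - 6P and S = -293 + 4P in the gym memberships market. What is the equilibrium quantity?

Set D = S: 602 - 6P = -293 + 4P.
895 = 10P, so P* = 89.5.
Q* = 602 − 6(89.5) = 65.

Q* = 65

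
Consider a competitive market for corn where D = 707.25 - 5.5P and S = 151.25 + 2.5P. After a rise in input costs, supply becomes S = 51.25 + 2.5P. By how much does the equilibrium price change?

ΔP = 12.5

Original equilibrium: P* = 69.5, Q* = 325.
New equilibrium: 707.25 - 5.5P = 51.25 + 2.5P, so 656 = 8P and P' = 82; Q' = 707.25 − 5.5(82) = 256.25.
Change in price: 82 − 69.5 = 12.5.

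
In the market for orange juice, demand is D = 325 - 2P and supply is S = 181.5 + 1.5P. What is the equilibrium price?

P* = 41

Set D = S: 325 - 2P = 181.5 + 1.5P.
143.5 = 3.5P, so P* = 41.
Q* = 325 − 2(41) = 243.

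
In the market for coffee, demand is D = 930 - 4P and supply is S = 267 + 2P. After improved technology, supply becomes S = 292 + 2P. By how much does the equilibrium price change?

ΔP = -25/6

Original equilibrium: P* = 110.5, Q* = 488.
New equilibrium: 930 - 4P = 292 + 2P, so 638 = 6P and P' = 319/3; Q' = 930 − 4(319/3) = 1514/3.
Change in price: 319/3 − 110.5 = -25/6.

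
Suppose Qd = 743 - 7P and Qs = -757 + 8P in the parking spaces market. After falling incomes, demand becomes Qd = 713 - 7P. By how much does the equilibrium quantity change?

Original equilibrium: P* = 100, Q* = 43.
New equilibrium: 713 - 7P = -757 + 8P, so 1470 = 15P and P' = 98; Q' = 713 − 7(98) = 27.
Change in quantity: 27 − 43 = -16.

ΔQ = -16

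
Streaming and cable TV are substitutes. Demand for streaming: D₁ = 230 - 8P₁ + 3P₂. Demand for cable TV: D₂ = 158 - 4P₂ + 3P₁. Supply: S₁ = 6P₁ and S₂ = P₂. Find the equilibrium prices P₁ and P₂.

P₁ = 1624/61, P₂ = 2902/61

Market 1: 230 - 8P₁ + 3P₂ = 6P₁ → 14P₁ - 3P₂ = 230.
Market 2: 5P₂ - 3P₁ = 158.
Eliminating P₂: 5×(1) + 3×(2) gives 61P₁ = 1624, so P₁ = 1624/61.
Back-substitute into (2): P₂ = (158 + 3×1624/61) / 5 = 2902/61.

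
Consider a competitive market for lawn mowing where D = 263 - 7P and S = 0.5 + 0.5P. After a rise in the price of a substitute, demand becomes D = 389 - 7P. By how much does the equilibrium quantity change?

Original equilibrium: P* = 35, Q* = 18.
New equilibrium: 389 - 7P = 0.5 + 0.5P, so 388.5 = 7.5P and P' = 51.8; Q' = 389 − 7(51.8) = 26.4.
Change in quantity: 26.4 − 18 = 8.4.

ΔQ = 8.4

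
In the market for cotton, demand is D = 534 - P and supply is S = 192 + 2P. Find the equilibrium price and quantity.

Set D = S: 534 - P = 192 + 2P.
342 = 3P, so P* = 114.
Q* = 534 − 1(114) = 420.

P* = 114, Q* = 420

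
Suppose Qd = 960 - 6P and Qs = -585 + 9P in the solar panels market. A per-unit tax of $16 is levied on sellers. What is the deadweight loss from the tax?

Deadweight loss = 460.8

Pre-tax equilibrium: P* = 103, Q* = 342.
Tax on sellers shifts supply to Qs = -585 + 9(P − 16) = -729 + 9P.
960 - 6P = -729 + 9P gives buyer price Pb = 112.6; sellers receive Ps = 112.6 − 16 = 96.6.
New quantity: Q = 960 − 6(112.6) = 284.4.
DWL = ½ × 16 × (342 − 284.4) = 460.8.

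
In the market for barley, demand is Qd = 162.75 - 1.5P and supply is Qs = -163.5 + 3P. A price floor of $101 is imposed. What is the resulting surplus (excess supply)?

Equilibrium price would be P* = 72.5, so the floor at 101 binds.
At P = 101: Qd = 11.25, Qs = 139.5.
Surplus = 139.5 − 11.25 = 128.25.

Surplus = 128.25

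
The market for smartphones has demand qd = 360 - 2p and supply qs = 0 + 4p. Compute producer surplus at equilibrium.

Producer surplus = 7200

Equilibrium: 360 - 2p = 0 + 4p gives p* = 60, q* = 240.
Supply starts at p = 0 (where qs = 0).
PS = ½(60 − 0)(240) = 7200.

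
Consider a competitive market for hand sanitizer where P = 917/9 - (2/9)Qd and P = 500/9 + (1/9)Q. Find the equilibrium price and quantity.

P* = 71, Q* = 139

Set the two price expressions equal: 917/9 - (2/9)Q = 500/9 + (1/9)Q.
139/3 = (1/3)Q, so Q* = 139.
P* = 917/9 − (2/9)(139) = 71.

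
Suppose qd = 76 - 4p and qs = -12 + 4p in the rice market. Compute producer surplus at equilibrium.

Producer surplus = 128

Equilibrium: 76 - 4p = -12 + 4p gives p* = 11, q* = 32.
Supply starts at p = 3 (where qs = 0).
PS = ½(11 − 3)(32) = 128.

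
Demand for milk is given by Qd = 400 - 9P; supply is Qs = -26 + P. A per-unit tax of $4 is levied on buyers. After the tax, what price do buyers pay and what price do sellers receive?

Pre-tax equilibrium: P* = 42.6, Q* = 16.6.
Tax on buyers shifts demand to Qd = 400 − 9(P + 4) = 364 - 9P.
364 - 9P = -26 + P gives seller price Ps = 39; buyers pay Pb = 39 + 4 = 43.
New quantity: Q = 400 − 9(43) = 13.

Buyers pay $43, sellers receive $39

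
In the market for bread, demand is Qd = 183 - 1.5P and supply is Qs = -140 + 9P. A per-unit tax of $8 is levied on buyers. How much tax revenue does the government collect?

Tax revenue = 7088/7

Pre-tax equilibrium: P* = 646/21, Q* = 958/7.
Tax on buyers shifts demand to Qd = 183 − 1.5(P + 8) = 171 - 1.5P.
171 - 1.5P = -140 + 9P gives seller price Ps = 622/21; buyers pay Pb = 622/21 + 8 = 790/21.
New quantity: Q = 183 − 1.5(790/21) = 886/7.
Revenue = 8 × 886/7 = 7088/7.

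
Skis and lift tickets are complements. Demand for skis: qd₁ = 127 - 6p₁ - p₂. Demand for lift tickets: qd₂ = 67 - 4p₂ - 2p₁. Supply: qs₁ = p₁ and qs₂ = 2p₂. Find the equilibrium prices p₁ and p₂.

Market 1: 127 - 6p₁ - p₂ = p₁ → 7p₁ + p₂ = 127.
Market 2: 6p₂ + 2p₁ = 67.
Eliminating p₂: 6×(1) − 1×(2) gives 40p₁ = 695, so p₁ = 17.375.
Back-substitute into (2): p₂ = (67 − 2×17.375) / 6 = 5.375.

p₁ = 17.375, p₂ = 5.375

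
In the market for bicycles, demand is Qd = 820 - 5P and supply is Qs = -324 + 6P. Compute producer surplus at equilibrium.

Equilibrium: 820 - 5P = -324 + 6P gives P* = 104, Q* = 300.
Supply starts at P = 54 (where Qs = 0).
PS = ½(104 − 54)(300) = 7500.

Producer surplus = 7500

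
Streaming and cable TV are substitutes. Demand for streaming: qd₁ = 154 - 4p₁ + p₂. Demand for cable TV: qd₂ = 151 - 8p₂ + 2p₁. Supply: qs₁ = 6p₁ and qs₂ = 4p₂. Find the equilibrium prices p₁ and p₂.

Market 1: 154 - 4p₁ + p₂ = 6p₁ → 10p₁ - p₂ = 154.
Market 2: 12p₂ - 2p₁ = 151.
Eliminating p₂: 12×(1) + 1×(2) gives 118p₁ = 1999, so p₁ = 1999/118.
Back-substitute into (2): p₂ = (151 + 2×1999/118) / 12 = 909/59.

p₁ = 1999/118, p₂ = 909/59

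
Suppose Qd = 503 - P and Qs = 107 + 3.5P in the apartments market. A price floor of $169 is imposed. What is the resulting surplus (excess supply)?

Equilibrium price would be P* = 88, so the floor at 169 binds.
At P = 169: Qd = 334, Qs = 698.5.
Surplus = 698.5 − 334 = 364.5.

Surplus = 364.5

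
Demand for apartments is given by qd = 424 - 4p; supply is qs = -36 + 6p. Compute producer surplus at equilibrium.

Equilibrium: 424 - 4p = -36 + 6p gives p* = 46, q* = 240.
Supply starts at p = 6 (where qs = 0).
PS = ½(46 − 6)(240) = 4800.

Producer surplus = 4800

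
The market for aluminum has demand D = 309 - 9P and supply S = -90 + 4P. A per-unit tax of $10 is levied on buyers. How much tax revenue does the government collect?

Pre-tax equilibrium: P* = 399/13, Q* = 426/13.
Tax on buyers shifts demand to D = 309 − 9(P + 10) = 219 - 9P.
219 - 9P = -90 + 4P gives seller price Ps = 309/13; buyers pay Pb = 309/13 + 10 = 439/13.
New quantity: Q = 309 − 9(439/13) = 66/13.
Revenue = 10 × 66/13 = 660/13.

Tax revenue = 660/13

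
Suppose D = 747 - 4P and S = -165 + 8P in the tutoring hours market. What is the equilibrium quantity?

Set D = S: 747 - 4P = -165 + 8P.
912 = 12P, so P* = 76.
Q* = 747 − 4(76) = 443.

Q* = 443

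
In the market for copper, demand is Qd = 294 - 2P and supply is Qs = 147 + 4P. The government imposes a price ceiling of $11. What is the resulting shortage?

Equilibrium price would be P* = 24.5, so the ceiling at 11 binds.
At P = 11: Qd = 294 − 2(11) = 272, Qs = 147 + 4(11) = 191.
Shortage = 272 − 191 = 81.

Shortage = 81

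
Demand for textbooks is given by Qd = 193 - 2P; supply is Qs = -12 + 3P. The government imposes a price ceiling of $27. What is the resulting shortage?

Equilibrium price would be P* = 41, so the ceiling at 27 binds.
At P = 27: Qd = 193 − 2(27) = 139, Qs = -12 + 3(27) = 69.
Shortage = 139 − 69 = 70.

Shortage = 70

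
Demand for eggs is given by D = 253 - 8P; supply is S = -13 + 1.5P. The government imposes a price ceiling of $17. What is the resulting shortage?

Equilibrium price would be P* = 28, so the ceiling at 17 binds.
At P = 17: D = 253 − 8(17) = 117, S = -13 + 1.5(17) = 12.5.
Shortage = 117 − 12.5 = 104.5.

Shortage = 104.5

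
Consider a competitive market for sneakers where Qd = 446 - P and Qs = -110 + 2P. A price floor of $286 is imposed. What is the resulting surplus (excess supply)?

Surplus = 302

Equilibrium price would be P* = 556/3, so the floor at 286 binds.
At P = 286: Qd = 160, Qs = 462.
Surplus = 462 − 160 = 302.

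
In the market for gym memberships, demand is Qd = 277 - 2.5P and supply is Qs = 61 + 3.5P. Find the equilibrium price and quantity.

Set Qd = Qs: 277 - 2.5P = 61 + 3.5P.
216 = 6P, so P* = 36.
Q* = 277 − 2.5(36) = 187.

P* = 36, Q* = 187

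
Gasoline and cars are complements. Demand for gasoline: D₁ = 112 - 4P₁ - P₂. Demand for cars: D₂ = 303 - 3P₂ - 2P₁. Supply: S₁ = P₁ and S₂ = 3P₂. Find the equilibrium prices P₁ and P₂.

Market 1: 112 - 4P₁ - P₂ = P₁ → 5P₁ + P₂ = 112.
Market 2: 6P₂ + 2P₁ = 303.
Eliminating P₂: 6×(1) − 1×(2) gives 28P₁ = 369, so P₁ = 369/28.
Back-substitute into (2): P₂ = (303 − 2×369/28) / 6 = 1291/28.

P₁ = 369/28, P₂ = 1291/28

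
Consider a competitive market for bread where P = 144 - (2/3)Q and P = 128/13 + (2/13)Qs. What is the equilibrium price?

P* = 35

Set the two price expressions equal: 144 - (2/3)Q = 128/13 + (2/13)Q.
1744/13 = (32/39)Q, so Q* = 163.5.
P* = 144 − (2/3)(163.5) = 35.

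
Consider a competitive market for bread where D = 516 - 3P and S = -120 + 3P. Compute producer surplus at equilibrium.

Producer surplus = 6534

Equilibrium: 516 - 3P = -120 + 3P gives P* = 106, Q* = 198.
Supply starts at P = 40 (where S = 0).
PS = ½(106 − 40)(198) = 6534.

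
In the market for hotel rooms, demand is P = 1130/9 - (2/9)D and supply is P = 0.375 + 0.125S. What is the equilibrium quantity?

Q* = 360.52

Set the two price expressions equal: 1130/9 - (2/9)Q = 0.375 + 0.125Q.
9013/72 = (25/72)Q, so Q* = 360.52.
P* = 1130/9 − (2/9)(360.52) = 45.44.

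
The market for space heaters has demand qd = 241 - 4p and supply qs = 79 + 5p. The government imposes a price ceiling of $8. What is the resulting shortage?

Shortage = 90

Equilibrium price would be p* = 18, so the ceiling at 8 binds.
At p = 8: qd = 241 − 4(8) = 209, qs = 79 + 5(8) = 119.
Shortage = 209 − 119 = 90.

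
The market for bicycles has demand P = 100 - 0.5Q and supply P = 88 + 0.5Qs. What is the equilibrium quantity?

Set the two price expressions equal: 100 - 0.5Q = 88 + 0.5Q.
12 = Q, so Q* = 12.
P* = 100 − (0.5)(12) = 94.

Q* = 12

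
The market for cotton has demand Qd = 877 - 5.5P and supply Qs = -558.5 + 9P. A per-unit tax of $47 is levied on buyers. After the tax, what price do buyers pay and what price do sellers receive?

Pre-tax equilibrium: P* = 99, Q* = 332.5.
Tax on buyers shifts demand to Qd = 877 − 5.5(P + 47) = 618.5 - 5.5P.
618.5 - 5.5P = -558.5 + 9P gives seller price Ps = 2354/29; buyers pay Pb = 2354/29 + 47 = 3717/29.
New quantity: Q = 877 − 5.5(3717/29) = 9979/58.

Buyers pay 3717/29, sellers receive 2354/29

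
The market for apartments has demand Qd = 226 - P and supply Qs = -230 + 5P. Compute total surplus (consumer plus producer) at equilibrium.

Equilibrium: 226 - P = -230 + 5P gives P* = 76, Q* = 150.
Demand choke price: P = 226; supply starts at P = 46.
CS = ½(226 − 76)(150) = 11250; PS = ½(76 − 46)(150) = 2250.

Total surplus = 13500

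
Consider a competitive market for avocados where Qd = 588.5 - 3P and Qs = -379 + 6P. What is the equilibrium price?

P* = 107.5

Set Qd = Qs: 588.5 - 3P = -379 + 6P.
967.5 = 9P, so P* = 107.5.
Q* = 588.5 − 3(107.5) = 266.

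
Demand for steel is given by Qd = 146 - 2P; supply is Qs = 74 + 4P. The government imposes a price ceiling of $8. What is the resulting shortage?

Shortage = 24

Equilibrium price would be P* = 12, so the ceiling at 8 binds.
At P = 8: Qd = 146 − 2(8) = 130, Qs = 74 + 4(8) = 106.
Shortage = 130 − 106 = 24.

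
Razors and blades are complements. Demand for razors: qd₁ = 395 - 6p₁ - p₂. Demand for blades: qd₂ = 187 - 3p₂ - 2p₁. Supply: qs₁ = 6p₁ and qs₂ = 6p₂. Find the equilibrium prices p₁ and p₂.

Market 1: 395 - 6p₁ - p₂ = 6p₁ → 12p₁ + p₂ = 395.
Market 2: 9p₂ + 2p₁ = 187.
Eliminating p₂: 9×(1) − 1×(2) gives 106p₁ = 3368, so p₁ = 1684/53.
Back-substitute into (2): p₂ = (187 − 2×1684/53) / 9 = 727/53.

p₁ = 1684/53, p₂ = 727/53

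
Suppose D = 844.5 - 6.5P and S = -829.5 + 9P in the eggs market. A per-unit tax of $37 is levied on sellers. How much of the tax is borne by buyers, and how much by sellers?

Pre-tax equilibrium: P* = 108, Q* = 142.5.
Tax on sellers shifts supply to S = -829.5 + 9(P − 37) = -1162.5 + 9P.
844.5 - 6.5P = -1162.5 + 9P gives buyer price Pb = 4014/31; sellers receive Ps = 4014/31 − 37 = 2867/31.
New quantity: Q = 844.5 − 6.5(4014/31) = 177/62.
Buyer burden = 4014/31 − 108 = 666/31; seller burden = 108 − 2867/31 = 481/31.

Buyers bear 666/31, sellers bear 481/31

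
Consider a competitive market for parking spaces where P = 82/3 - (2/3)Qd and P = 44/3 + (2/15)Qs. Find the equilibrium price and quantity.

Set the two price expressions equal: 82/3 - (2/3)Q = 44/3 + (2/15)Q.
38/3 = 0.8Q, so Q* = 95/6.
P* = 82/3 − (2/3)(95/6) = 151/9.

P* = 151/9, Q* = 95/6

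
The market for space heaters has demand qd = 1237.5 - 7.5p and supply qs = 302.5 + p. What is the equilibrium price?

p* = 110

Set qd = qs: 1237.5 - 7.5p = 302.5 + p.
935 = 8.5p, so p* = 110.
q* = 1237.5 − 7.5(110) = 412.5.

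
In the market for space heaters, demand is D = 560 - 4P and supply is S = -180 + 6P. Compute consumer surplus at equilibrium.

Consumer surplus = 8712

Equilibrium: 560 - 4P = -180 + 6P gives P* = 74, Q* = 264.
Demand choke price (D = 0): P = 140.
CS = ½(140 − 74)(264) = 8712.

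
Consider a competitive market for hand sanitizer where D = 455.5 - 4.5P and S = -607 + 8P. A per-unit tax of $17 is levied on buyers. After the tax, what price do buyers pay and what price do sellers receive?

Buyers pay $95.88, sellers receive $78.88

Pre-tax equilibrium: P* = 85, Q* = 73.
Tax on buyers shifts demand to D = 455.5 − 4.5(P + 17) = 379 - 4.5P.
379 - 4.5P = -607 + 8P gives seller price Ps = 78.88; buyers pay Pb = 78.88 + 17 = 95.88.
New quantity: Q = 455.5 − 4.5(95.88) = 24.04.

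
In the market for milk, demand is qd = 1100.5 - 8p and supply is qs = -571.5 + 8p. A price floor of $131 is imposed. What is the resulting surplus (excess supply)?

Equilibrium price would be p* = 104.5, so the floor at 131 binds.
At p = 131: qd = 52.5, qs = 476.5.
Surplus = 476.5 − 52.5 = 424.

Surplus = 424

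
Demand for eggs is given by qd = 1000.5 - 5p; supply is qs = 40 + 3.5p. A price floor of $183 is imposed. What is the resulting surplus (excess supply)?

Surplus = 595

Equilibrium price would be p* = 113, so the floor at 183 binds.
At p = 183: qd = 85.5, qs = 680.5.
Surplus = 680.5 − 85.5 = 595.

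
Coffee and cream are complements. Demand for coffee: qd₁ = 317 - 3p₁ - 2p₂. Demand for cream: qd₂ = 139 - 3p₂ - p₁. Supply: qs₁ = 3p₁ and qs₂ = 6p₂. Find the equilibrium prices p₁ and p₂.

p₁ = 2575/52, p₂ = 517/52

Market 1: 317 - 3p₁ - 2p₂ = 3p₁ → 6p₁ + 2p₂ = 317.
Market 2: 9p₂ + p₁ = 139.
Eliminating p₂: 9×(1) − 2×(2) gives 52p₁ = 2575, so p₁ = 2575/52.
Back-substitute into (2): p₂ = (139 − 1×2575/52) / 9 = 517/52.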